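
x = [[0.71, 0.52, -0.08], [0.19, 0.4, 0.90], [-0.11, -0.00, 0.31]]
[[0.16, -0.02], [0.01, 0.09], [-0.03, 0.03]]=x @ [[0.12, -0.11], [0.13, 0.13], [-0.07, 0.06]]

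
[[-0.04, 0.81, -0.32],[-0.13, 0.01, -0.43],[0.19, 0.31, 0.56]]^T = [[-0.04, -0.13, 0.19],[0.81, 0.01, 0.31],[-0.32, -0.43, 0.56]]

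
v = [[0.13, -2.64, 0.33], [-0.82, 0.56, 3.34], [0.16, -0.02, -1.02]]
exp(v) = [[2.59, -5.06, -4.66], [-1.27, 3.35, 4.06], [0.17, -0.26, 0.15]]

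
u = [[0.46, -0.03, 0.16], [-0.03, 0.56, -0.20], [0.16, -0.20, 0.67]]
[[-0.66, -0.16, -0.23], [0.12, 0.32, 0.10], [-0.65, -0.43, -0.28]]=u @ [[-1.20, -0.16, -0.4], [-0.10, 0.40, 0.04], [-0.72, -0.48, -0.31]]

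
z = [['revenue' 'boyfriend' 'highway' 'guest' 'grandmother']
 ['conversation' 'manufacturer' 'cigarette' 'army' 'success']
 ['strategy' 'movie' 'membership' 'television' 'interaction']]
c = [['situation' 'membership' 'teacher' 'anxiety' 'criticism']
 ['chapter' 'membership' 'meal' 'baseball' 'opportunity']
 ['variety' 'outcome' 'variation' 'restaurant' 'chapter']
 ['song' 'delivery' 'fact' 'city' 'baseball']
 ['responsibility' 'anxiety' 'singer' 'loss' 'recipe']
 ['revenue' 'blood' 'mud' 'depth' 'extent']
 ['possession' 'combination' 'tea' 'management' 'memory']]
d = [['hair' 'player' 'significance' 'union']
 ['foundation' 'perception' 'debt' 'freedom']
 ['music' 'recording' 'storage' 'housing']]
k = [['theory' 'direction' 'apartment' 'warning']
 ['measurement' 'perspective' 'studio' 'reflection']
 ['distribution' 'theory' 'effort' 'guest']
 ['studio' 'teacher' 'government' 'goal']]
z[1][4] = 'success'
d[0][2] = 'significance'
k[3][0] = 'studio'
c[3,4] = 'baseball'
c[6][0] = 'possession'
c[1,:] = ['chapter', 'membership', 'meal', 'baseball', 'opportunity']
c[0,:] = ['situation', 'membership', 'teacher', 'anxiety', 'criticism']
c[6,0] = 'possession'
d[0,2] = 'significance'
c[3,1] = 'delivery'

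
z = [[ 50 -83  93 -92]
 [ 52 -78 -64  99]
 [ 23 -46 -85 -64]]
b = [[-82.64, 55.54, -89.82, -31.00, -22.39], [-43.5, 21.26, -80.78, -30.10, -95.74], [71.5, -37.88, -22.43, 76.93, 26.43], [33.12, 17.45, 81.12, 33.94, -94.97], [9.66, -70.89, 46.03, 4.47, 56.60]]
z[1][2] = -64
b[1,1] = 21.26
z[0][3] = -92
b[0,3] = -31.0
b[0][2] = -89.82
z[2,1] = -46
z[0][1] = -83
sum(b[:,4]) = -130.07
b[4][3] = 4.47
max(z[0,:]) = 93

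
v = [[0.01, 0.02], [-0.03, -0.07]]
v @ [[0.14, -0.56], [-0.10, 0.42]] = [[-0.00, 0.00],[0.00, -0.01]]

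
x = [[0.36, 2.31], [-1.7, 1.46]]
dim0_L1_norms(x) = [2.06, 3.77]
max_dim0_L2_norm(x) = 2.73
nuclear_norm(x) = 4.40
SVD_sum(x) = [[-0.65, 1.98], [-0.6, 1.82]] + [[1.01, 0.33],[-1.1, -0.36]]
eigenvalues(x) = [(0.91+1.9j), (0.91-1.9j)]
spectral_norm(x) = 2.83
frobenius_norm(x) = 3.24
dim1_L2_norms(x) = [2.34, 2.24]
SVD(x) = [[0.73, 0.68], [0.68, -0.73]] @ diag([2.8307535999653024, 1.5729380331988547]) @ [[-0.31, 0.95], [0.95, 0.31]]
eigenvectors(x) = [[(0.76+0j), 0.76-0.00j], [0.18+0.63j, 0.18-0.63j]]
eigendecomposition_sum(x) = [[(0.18+1.08j),1.16-0.55j], [(-0.85+0.41j),(0.73+0.82j)]] + [[0.18-1.08j, (1.15+0.55j)], [-0.85-0.41j, (0.73-0.82j)]]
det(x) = 4.45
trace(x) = 1.82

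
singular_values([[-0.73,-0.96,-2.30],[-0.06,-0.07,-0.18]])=[2.6, 0.01]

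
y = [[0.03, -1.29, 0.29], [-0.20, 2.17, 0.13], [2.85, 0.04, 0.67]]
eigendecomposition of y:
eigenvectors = [[0.45, 0.28, -0.4],  [0.07, -0.1, 0.48],  [-0.89, 0.96, -0.78]]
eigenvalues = [-0.75, 1.5, 2.13]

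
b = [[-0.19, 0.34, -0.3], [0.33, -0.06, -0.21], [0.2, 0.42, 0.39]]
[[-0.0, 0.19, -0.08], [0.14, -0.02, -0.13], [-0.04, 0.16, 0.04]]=b @ [[0.28, -0.03, -0.21], [-0.03, 0.46, -0.08], [-0.21, -0.08, 0.30]]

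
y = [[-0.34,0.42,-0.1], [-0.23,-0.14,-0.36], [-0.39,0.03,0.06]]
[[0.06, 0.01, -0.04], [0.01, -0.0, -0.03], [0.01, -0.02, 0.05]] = y @[[-0.02, 0.06, -0.11], [0.11, 0.06, -0.14], [-0.06, -0.05, 0.21]]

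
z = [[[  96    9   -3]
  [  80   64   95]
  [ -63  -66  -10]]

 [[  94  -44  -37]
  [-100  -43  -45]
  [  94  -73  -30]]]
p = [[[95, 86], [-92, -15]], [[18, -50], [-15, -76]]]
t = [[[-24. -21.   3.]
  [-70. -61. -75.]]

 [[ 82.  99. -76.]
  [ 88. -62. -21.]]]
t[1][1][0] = 88.0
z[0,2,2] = -10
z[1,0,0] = 94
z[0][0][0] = 96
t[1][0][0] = 82.0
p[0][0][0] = 95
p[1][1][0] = -15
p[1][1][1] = -76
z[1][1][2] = -45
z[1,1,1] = -43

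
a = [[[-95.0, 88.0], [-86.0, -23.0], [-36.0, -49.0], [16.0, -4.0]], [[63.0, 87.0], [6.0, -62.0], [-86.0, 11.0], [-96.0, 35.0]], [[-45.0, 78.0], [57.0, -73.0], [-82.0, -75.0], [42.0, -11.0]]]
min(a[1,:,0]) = -96.0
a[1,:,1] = [87.0, -62.0, 11.0, 35.0]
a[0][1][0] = -86.0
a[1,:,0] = [63.0, 6.0, -86.0, -96.0]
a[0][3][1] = -4.0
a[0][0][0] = -95.0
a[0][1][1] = -23.0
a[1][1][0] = 6.0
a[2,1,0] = 57.0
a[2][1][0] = 57.0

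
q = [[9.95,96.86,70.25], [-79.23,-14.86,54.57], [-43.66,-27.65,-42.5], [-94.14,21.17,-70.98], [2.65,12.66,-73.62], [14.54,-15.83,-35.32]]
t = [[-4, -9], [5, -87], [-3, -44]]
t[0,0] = -4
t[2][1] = -44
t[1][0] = 5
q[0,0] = 9.95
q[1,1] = -14.86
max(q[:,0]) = 14.54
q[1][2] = 54.57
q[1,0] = -79.23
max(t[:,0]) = 5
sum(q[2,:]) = -113.81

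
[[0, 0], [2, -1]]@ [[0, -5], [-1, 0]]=[[0, 0], [1, -10]]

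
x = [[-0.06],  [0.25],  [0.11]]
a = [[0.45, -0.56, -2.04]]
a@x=[[-0.39]]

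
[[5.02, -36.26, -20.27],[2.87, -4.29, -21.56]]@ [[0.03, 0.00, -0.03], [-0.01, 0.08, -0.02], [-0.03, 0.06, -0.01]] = [[1.12, -4.12, 0.78], [0.78, -1.64, 0.22]]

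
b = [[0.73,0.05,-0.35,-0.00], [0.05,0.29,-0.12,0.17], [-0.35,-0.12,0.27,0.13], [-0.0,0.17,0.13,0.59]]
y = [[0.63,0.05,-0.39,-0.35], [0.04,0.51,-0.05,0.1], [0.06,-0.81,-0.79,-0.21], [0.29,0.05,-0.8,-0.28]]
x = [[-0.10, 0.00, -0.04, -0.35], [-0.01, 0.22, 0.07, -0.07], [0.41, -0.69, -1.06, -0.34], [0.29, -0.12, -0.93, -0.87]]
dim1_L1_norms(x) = [0.49, 0.37, 2.5, 2.21]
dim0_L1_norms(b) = [1.13, 0.63, 0.87, 0.89]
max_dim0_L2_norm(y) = 1.19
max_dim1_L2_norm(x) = 1.37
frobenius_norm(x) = 1.95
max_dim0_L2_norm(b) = 0.81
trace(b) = 1.88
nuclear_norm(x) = 2.68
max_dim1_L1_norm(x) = 2.5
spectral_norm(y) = 1.46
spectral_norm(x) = 1.82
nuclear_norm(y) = 2.82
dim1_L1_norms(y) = [1.42, 0.7, 1.87, 1.42]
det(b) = -0.00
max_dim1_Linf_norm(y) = 0.81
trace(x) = -1.81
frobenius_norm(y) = 1.76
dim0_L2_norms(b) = [0.81, 0.36, 0.48, 0.63]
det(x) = 0.00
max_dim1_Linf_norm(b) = 0.73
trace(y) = 0.07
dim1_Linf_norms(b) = [0.73, 0.29, 0.35, 0.59]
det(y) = 0.04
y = b + x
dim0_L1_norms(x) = [0.81, 1.03, 2.1, 1.63]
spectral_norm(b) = 0.94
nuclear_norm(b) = 1.88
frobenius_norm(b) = 1.19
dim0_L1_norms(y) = [1.02, 1.42, 2.03, 0.94]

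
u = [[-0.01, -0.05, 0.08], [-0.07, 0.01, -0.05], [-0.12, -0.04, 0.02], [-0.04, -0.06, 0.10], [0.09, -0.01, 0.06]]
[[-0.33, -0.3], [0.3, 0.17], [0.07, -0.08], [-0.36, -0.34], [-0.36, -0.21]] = u@[[-1.86,-0.83], [2.36,3.63], [-2.9,-1.59]]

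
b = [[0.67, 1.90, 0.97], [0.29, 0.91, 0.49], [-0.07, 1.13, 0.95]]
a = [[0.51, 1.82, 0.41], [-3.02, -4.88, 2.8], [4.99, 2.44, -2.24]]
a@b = [[0.84, 3.09, 1.78], [-3.63, -7.01, -2.66], [4.21, 9.17, 3.91]]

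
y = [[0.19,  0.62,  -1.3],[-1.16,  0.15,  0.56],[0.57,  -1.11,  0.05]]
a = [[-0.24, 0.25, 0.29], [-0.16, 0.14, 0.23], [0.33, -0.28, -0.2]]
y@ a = [[-0.57,0.50,0.46], [0.44,-0.43,-0.41], [0.06,-0.03,-0.10]]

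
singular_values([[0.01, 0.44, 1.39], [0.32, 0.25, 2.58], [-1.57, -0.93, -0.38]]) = [3.08, 1.68, 0.3]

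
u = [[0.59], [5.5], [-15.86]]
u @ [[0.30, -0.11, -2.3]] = [[0.18, -0.06, -1.36], [1.65, -0.60, -12.65], [-4.76, 1.74, 36.48]]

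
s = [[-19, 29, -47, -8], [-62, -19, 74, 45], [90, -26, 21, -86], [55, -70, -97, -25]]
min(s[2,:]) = -86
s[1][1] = -19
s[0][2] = -47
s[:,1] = [29, -19, -26, -70]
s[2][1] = -26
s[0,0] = -19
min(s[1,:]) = -62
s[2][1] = -26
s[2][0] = 90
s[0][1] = 29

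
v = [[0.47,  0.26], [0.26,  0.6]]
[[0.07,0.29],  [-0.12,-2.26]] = v@ [[0.35,  3.56], [-0.35,  -5.31]]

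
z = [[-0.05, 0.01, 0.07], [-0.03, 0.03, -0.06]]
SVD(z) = [[-0.84, 0.55], [0.55, 0.84]] @ diag([0.09523464379880857, 0.06188992341661164]) @ [[0.27, 0.08, -0.96],[-0.85, 0.49, -0.19]]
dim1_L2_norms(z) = [0.09, 0.07]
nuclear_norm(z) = 0.16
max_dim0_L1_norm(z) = 0.13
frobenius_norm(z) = 0.11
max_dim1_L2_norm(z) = 0.09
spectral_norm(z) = 0.10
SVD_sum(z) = [[-0.02,  -0.01,  0.08], [0.01,  0.0,  -0.05]] + [[-0.03, 0.02, -0.01], [-0.04, 0.03, -0.01]]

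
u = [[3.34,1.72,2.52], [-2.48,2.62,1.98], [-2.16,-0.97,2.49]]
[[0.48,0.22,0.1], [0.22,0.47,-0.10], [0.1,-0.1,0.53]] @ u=[[0.84,  1.31,  1.89],[-0.21,  1.71,  1.24],[-0.56,  -0.6,  1.37]]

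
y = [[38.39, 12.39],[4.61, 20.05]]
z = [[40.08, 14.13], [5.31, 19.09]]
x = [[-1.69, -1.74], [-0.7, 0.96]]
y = x + z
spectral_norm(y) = 41.98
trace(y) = 58.44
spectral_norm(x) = 2.44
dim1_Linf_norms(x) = [1.74, 0.96]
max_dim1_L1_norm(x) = 3.43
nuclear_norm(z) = 59.82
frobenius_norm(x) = 2.70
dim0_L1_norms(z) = [45.39, 33.22]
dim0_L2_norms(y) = [38.67, 23.57]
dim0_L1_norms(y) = [43.0, 32.44]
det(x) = -2.84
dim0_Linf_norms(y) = [38.39, 20.05]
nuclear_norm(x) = 3.60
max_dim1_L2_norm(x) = 2.43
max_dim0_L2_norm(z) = 40.43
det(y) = 712.60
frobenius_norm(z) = 46.89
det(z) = 690.10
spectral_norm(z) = 44.22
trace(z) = 59.17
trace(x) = -0.73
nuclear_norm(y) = 58.96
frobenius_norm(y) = 45.28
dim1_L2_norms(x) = [2.43, 1.19]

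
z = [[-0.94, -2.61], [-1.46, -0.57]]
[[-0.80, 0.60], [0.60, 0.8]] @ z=[[-0.12, 1.75], [-1.73, -2.02]]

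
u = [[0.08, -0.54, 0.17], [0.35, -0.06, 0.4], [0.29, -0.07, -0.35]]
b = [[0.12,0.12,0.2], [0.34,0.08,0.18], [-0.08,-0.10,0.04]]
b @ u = [[0.11, -0.09, -0.00],[0.11, -0.2, 0.03],[-0.03, 0.05, -0.07]]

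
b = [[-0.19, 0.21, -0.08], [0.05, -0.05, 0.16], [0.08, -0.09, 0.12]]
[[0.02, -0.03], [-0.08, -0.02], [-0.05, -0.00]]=b @ [[0.02, -0.26], [-0.07, -0.44], [-0.5, -0.17]]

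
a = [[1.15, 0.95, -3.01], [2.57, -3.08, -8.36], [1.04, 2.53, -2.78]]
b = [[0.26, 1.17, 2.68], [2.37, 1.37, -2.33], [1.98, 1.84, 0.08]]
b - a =[[-0.89, 0.22, 5.69], [-0.20, 4.45, 6.03], [0.94, -0.69, 2.86]]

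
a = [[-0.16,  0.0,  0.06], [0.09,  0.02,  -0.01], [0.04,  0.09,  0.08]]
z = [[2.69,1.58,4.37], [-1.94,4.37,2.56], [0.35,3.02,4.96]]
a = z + [[-2.85, -1.58, -4.31], [2.03, -4.35, -2.57], [-0.31, -2.93, -4.88]]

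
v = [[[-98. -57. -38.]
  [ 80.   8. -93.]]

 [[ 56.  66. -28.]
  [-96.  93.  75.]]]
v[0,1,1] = 8.0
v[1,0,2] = -28.0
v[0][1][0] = 80.0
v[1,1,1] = 93.0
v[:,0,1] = [-57.0, 66.0]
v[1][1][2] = 75.0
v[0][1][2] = -93.0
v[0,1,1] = 8.0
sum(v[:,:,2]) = -84.0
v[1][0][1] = 66.0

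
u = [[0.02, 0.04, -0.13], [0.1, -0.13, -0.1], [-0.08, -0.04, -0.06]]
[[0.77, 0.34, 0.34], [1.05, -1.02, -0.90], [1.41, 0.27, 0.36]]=u @ [[-7.43,-4.87,-5.22], [-6.73,5.43,4.45], [-9.15,-1.69,-2.02]]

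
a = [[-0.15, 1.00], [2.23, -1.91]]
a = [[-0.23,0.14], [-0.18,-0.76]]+[[0.08,0.86], [2.41,-1.15]]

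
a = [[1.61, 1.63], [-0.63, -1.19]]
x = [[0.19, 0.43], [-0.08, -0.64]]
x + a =[[1.80, 2.06], [-0.71, -1.83]]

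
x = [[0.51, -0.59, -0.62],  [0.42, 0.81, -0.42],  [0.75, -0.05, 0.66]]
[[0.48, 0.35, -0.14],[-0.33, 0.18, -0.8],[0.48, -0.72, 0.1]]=x @ [[0.47, -0.28, -0.33], [-0.57, -0.03, -0.56], [0.15, -0.77, 0.49]]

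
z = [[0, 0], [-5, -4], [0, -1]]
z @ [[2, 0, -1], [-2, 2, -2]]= [[0, 0, 0], [-2, -8, 13], [2, -2, 2]]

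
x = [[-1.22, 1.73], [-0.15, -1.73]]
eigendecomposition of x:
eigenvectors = [[0.96+0.00j, (0.96-0j)], [-0.14+0.24j, (-0.14-0.24j)]]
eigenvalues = [(-1.48+0.44j), (-1.48-0.44j)]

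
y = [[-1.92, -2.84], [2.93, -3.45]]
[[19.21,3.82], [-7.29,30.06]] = y@[[-5.82, 4.83], [-2.83, -4.61]]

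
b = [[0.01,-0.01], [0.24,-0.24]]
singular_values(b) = [0.34, 0.0]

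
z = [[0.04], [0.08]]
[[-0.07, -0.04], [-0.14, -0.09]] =z@[[-1.73, -1.12]]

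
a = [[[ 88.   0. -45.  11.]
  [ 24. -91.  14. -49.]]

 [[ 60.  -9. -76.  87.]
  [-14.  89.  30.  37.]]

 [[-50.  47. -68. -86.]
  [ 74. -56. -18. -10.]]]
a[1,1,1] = 89.0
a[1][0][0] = 60.0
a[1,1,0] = -14.0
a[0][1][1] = -91.0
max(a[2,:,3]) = -10.0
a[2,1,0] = 74.0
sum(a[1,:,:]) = 204.0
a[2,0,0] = -50.0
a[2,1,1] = -56.0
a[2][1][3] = -10.0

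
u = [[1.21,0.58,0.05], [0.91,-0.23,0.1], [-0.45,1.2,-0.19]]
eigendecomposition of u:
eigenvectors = [[-0.88, -0.09, -0.09], [-0.46, 0.36, 0.10], [-0.09, -0.93, 0.99]]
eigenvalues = [1.52, -0.7, -0.03]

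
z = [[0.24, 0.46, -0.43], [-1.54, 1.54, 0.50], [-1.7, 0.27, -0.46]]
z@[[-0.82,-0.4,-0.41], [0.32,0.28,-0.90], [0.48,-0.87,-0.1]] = [[-0.26, 0.41, -0.47], [2.00, 0.61, -0.80], [1.26, 1.16, 0.5]]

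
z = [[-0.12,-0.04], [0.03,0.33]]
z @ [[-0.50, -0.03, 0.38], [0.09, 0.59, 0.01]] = [[0.06, -0.02, -0.05], [0.01, 0.19, 0.01]]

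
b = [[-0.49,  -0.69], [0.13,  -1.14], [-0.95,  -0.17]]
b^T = [[-0.49, 0.13, -0.95], [-0.69, -1.14, -0.17]]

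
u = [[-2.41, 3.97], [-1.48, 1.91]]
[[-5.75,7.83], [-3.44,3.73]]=u@[[2.09, 0.11], [-0.18, 2.04]]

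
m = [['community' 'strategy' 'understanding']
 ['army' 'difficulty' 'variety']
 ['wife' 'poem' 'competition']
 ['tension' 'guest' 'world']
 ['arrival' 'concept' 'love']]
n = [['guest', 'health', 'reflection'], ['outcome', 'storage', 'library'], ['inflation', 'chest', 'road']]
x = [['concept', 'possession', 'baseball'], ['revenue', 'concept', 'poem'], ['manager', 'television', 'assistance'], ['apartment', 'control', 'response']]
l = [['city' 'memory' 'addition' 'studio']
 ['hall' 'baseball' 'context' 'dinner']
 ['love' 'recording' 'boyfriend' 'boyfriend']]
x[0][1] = 'possession'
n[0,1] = 'health'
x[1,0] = 'revenue'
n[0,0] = 'guest'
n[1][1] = 'storage'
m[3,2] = 'world'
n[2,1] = 'chest'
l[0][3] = 'studio'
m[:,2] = ['understanding', 'variety', 'competition', 'world', 'love']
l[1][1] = 'baseball'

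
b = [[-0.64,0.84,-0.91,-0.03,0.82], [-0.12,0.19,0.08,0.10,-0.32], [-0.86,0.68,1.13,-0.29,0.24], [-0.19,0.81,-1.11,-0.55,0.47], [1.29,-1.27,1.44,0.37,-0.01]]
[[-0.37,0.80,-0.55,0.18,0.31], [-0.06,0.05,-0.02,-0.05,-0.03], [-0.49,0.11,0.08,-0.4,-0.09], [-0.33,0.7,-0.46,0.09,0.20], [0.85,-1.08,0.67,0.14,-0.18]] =b@[[0.44,-0.11,0.03,0.27,0.05], [-0.11,0.46,-0.27,0.09,0.12], [0.03,-0.27,0.24,-0.15,-0.11], [0.27,0.09,-0.15,0.34,0.18], [0.05,0.12,-0.11,0.18,0.18]]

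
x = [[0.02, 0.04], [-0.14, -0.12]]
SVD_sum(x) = [[0.03,0.03], [-0.14,-0.12]] + [[-0.01, 0.01], [-0.0, 0.0]]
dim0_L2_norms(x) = [0.14, 0.13]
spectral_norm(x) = 0.19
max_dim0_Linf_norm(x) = 0.14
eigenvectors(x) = [[0.44+0.17j, (0.44-0.17j)],[(-0.88+0j), (-0.88-0j)]]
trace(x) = -0.10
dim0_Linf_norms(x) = [0.14, 0.12]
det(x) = 0.00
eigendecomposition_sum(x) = [[(0.01+0.08j),0.02+0.04j], [-0.07-0.13j,-0.06-0.05j]] + [[(0.01-0.08j), 0.02-0.04j], [(-0.07+0.13j), (-0.06+0.05j)]]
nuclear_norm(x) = 0.21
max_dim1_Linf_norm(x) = 0.14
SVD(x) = [[-0.22, 0.98],[0.98, 0.22]] @ diag([0.1889795540802963, 0.01693304873944373]) @ [[-0.75, -0.67], [-0.67, 0.75]]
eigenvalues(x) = [(-0.05+0.03j), (-0.05-0.03j)]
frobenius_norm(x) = 0.19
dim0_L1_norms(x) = [0.16, 0.16]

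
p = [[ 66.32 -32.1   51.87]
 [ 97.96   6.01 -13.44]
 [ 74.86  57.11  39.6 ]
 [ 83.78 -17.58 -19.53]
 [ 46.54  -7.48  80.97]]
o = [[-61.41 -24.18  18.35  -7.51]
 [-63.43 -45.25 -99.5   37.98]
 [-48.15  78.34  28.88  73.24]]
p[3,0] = 83.78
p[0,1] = -32.1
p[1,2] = -13.44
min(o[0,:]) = -61.41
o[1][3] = 37.98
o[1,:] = [-63.43, -45.25, -99.5, 37.98]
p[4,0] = 46.54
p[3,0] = 83.78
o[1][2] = -99.5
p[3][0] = 83.78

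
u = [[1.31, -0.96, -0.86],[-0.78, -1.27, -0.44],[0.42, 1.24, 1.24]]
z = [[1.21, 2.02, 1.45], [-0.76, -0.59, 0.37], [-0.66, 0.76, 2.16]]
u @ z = [[2.88, 2.56, -0.31],[0.31, -1.16, -2.55],[-1.25, 1.06, 3.75]]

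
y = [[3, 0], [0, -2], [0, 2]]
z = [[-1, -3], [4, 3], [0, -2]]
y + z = [[2, -3], [4, 1], [0, 0]]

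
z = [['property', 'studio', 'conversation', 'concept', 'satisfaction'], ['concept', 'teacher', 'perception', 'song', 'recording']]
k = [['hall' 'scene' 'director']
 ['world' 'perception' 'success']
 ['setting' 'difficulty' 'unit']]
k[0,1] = 'scene'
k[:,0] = ['hall', 'world', 'setting']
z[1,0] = 'concept'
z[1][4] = 'recording'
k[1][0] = 'world'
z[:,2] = ['conversation', 'perception']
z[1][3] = 'song'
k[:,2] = ['director', 'success', 'unit']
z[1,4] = 'recording'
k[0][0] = 'hall'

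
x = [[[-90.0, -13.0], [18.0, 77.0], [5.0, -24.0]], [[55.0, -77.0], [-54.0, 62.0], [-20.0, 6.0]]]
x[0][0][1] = -13.0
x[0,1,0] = 18.0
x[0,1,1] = 77.0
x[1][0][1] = -77.0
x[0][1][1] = 77.0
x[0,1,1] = 77.0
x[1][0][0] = 55.0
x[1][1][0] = -54.0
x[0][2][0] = 5.0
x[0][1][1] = 77.0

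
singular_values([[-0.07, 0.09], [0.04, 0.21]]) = [0.23, 0.08]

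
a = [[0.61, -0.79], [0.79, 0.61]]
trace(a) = 1.22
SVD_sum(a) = [[0.0, -0.79], [0.00, 0.61]] + [[0.61, 0.00], [0.79, 0.0]]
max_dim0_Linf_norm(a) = 0.79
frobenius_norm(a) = 1.41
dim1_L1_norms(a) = [1.4, 1.4]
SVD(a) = [[-0.79, -0.61], [0.61, -0.79]] @ diag([0.9980981915623333, 0.9980981915623331]) @ [[0.0,1.0], [-1.00,-0.00]]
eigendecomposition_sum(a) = [[(0.3+0.4j), (-0.4+0.3j)], [0.40-0.30j, (0.3+0.4j)]] + [[0.30-0.40j, -0.40-0.30j], [0.40+0.30j, 0.30-0.40j]]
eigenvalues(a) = [(0.61+0.79j), (0.61-0.79j)]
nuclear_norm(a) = 2.00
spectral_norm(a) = 1.00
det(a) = 1.00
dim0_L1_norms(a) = [1.4, 1.4]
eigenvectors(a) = [[(0.71+0j), (0.71-0j)], [-0.71j, 0.00+0.71j]]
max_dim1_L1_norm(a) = 1.4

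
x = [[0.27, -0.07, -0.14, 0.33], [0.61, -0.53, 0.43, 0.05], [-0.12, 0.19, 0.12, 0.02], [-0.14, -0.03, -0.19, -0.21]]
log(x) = [[-1.53-1.56j, (-0.3-0.79j), -1.49-3.57j, 1.05-4.72j], [-0.36-3.47j, (-0.73+1.9j), (-1.2-5.23j), 1.75-3.48j], [(0.27+0.88j), -0.16-0.48j, (-1.03+1.33j), -0.26+0.89j], [-0.41+1.47j, -0.13+0.83j, -0.35+3.43j, -2.93+4.61j]]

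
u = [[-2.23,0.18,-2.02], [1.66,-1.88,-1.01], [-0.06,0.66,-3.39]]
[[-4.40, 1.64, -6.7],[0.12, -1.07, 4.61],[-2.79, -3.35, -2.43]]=u @ [[1.20,-1.54,2.45], [0.51,-1.21,-0.59], [0.9,0.78,0.56]]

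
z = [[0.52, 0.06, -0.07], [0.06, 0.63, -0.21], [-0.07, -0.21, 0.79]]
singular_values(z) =[0.95, 0.51, 0.48]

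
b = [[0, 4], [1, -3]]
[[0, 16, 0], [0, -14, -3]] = b@[[0, -2, -3], [0, 4, 0]]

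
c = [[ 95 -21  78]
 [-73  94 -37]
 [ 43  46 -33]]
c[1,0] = -73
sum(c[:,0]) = 65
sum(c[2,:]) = 56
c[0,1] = -21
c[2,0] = 43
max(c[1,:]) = 94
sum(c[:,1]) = 119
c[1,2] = -37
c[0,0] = 95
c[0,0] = 95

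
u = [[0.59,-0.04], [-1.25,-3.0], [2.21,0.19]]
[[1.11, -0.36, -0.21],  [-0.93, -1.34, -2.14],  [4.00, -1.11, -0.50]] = u @ [[1.85,-0.56,-0.3],[-0.46,0.68,0.84]]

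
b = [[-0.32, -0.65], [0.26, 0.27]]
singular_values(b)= [0.81, 0.1]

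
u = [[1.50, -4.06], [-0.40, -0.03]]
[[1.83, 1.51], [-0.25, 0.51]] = u @ [[0.65, -1.21], [-0.21, -0.82]]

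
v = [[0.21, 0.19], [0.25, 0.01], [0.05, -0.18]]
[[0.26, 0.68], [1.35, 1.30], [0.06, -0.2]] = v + [[0.05,0.49], [1.10,1.29], [0.01,-0.02]]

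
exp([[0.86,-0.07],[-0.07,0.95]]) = [[2.37, -0.17], [-0.17, 2.59]]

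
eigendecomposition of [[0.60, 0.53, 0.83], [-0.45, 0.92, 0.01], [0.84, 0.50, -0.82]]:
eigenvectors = [[0.39+0.00j,(0.72+0j),(0.72-0j)], [0.09+0.00j,(-0.05+0.6j),-0.05-0.60j], [(-0.92+0j),(0.34+0.07j),(0.34-0.07j)]]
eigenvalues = [(-1.23+0j), (0.96+0.53j), (0.96-0.53j)]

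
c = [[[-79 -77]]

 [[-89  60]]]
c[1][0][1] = 60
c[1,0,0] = -89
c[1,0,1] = 60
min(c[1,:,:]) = -89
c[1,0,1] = 60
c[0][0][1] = -77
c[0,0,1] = -77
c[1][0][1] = 60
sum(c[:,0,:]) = -185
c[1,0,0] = -89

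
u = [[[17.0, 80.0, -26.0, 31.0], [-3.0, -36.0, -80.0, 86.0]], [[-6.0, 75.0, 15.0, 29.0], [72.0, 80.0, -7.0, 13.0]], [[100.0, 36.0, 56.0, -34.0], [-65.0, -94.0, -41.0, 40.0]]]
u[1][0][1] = 75.0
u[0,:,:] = [[17.0, 80.0, -26.0, 31.0], [-3.0, -36.0, -80.0, 86.0]]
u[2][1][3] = 40.0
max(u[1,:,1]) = 80.0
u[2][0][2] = 56.0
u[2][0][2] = 56.0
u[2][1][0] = -65.0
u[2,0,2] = 56.0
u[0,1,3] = 86.0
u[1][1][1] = 80.0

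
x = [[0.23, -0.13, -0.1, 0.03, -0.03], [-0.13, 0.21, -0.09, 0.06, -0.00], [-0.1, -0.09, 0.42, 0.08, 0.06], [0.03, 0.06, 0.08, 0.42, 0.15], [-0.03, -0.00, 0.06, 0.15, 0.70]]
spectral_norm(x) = 0.79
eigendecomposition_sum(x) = [[0.01,0.01,0.00,-0.00,0.0], [0.01,0.01,0.00,-0.0,0.0], [0.00,0.00,0.0,-0.00,0.0], [-0.0,-0.00,-0.00,0.00,-0.0], [0.0,0.0,0.00,-0.00,0.00]] + [[0.00, -0.0, -0.01, -0.02, -0.05], [-0.0, 0.00, 0.00, 0.01, 0.01], [-0.01, 0.00, 0.05, 0.08, 0.17], [-0.02, 0.01, 0.08, 0.13, 0.28], [-0.05, 0.01, 0.17, 0.28, 0.61]] + [[0.03, 0.02, -0.10, -0.01, 0.04], [0.02, 0.01, -0.07, -0.01, 0.03], [-0.10, -0.07, 0.36, 0.05, -0.13], [-0.01, -0.01, 0.05, 0.01, -0.02], [0.04, 0.03, -0.13, -0.02, 0.05]] + [[0.19, -0.15, 0.0, 0.07, -0.02], [-0.15, 0.12, -0.00, -0.06, 0.01], [0.00, -0.00, 0.00, 0.0, -0.0], [0.07, -0.06, 0.00, 0.03, -0.01], [-0.02, 0.01, -0.0, -0.01, 0.0]] + [[0.00, -0.0, 0.00, -0.00, 0.0], [-0.0, 0.06, -0.03, 0.13, -0.05], [0.0, -0.03, 0.01, -0.05, 0.02], [-0.0, 0.13, -0.05, 0.25, -0.10], [0.00, -0.05, 0.02, -0.1, 0.04]]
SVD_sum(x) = [[0.0, -0.0, -0.01, -0.02, -0.05], [-0.0, 0.0, 0.0, 0.01, 0.01], [-0.01, 0.00, 0.05, 0.08, 0.17], [-0.02, 0.01, 0.08, 0.13, 0.28], [-0.05, 0.01, 0.17, 0.28, 0.61]] + [[0.03, 0.02, -0.10, -0.01, 0.04],[0.02, 0.01, -0.07, -0.01, 0.03],[-0.1, -0.07, 0.36, 0.05, -0.13],[-0.01, -0.01, 0.05, 0.01, -0.02],[0.04, 0.03, -0.13, -0.02, 0.05]] + [[0.00, -0.00, 0.0, -0.0, 0.00], [-0.00, 0.06, -0.03, 0.13, -0.05], [0.0, -0.03, 0.01, -0.05, 0.02], [-0.00, 0.13, -0.05, 0.25, -0.1], [0.0, -0.05, 0.02, -0.1, 0.04]] + [[0.19, -0.15, 0.00, 0.07, -0.02], [-0.15, 0.12, -0.00, -0.06, 0.01], [0.0, -0.0, 0.00, 0.0, -0.0], [0.07, -0.06, 0.00, 0.03, -0.01], [-0.02, 0.01, -0.0, -0.01, 0.00]] + [[0.01, 0.01, 0.00, -0.0, 0.00], [0.01, 0.01, 0.0, -0.0, 0.00], [0.00, 0.0, 0.00, -0.00, 0.00], [-0.00, -0.0, -0.0, 0.00, -0.00], [0.0, 0.00, 0.0, -0.0, 0.0]]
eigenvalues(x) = [0.02, 0.79, 0.45, 0.35, 0.37]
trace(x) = 1.98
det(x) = 0.00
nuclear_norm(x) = 1.98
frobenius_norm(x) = 1.04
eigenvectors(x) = [[-0.62, -0.07, 0.24, 0.75, 0.01], [-0.66, 0.02, 0.17, -0.6, -0.42], [-0.34, 0.25, -0.89, 0.02, 0.18], [0.23, 0.41, -0.14, 0.29, -0.82], [-0.05, 0.88, 0.33, -0.06, 0.34]]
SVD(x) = [[0.07, 0.24, -0.01, 0.75, -0.62], [-0.02, 0.17, 0.42, -0.6, -0.66], [-0.25, -0.89, -0.18, 0.02, -0.34], [-0.41, -0.14, 0.82, 0.29, 0.23], [-0.88, 0.33, -0.34, -0.06, -0.05]] @ diag([0.7889940074827178, 0.4537987194786079, 0.370211442558999, 0.3459105015125595, 0.021085328967115617]) @ [[0.07,-0.02,-0.25,-0.41,-0.88], [0.24,0.17,-0.89,-0.14,0.33], [-0.01,0.42,-0.18,0.82,-0.34], [0.75,-0.6,0.02,0.29,-0.06], [-0.62,-0.66,-0.34,0.23,-0.05]]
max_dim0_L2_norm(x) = 0.72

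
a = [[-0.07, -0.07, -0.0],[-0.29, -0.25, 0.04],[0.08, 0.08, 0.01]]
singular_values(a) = [0.41, 0.02, 0.0]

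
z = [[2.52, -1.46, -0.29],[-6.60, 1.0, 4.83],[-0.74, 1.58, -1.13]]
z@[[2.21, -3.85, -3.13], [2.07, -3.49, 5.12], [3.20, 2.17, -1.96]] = [[1.62, -5.24, -14.79], [2.94, 32.40, 16.31], [-1.98, -5.12, 12.62]]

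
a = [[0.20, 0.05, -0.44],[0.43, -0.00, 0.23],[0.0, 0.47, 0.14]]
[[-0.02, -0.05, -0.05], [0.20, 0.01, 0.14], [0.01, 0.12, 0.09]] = a@ [[0.36,  -0.04,  0.21], [-0.04,  0.23,  0.12], [0.21,  0.12,  0.22]]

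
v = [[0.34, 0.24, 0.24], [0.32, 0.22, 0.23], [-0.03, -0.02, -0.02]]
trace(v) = 0.54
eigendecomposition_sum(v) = [[0.34, 0.24, 0.24], [0.32, 0.22, 0.23], [-0.03, -0.02, -0.02]] + [[-0.00,0.0,-0.0], [0.00,-0.00,0.0], [-0.0,0.00,-0.0]] + [[0.0, -0.0, -0.00],  [-0.0, 0.0, 0.00],  [-0.00, 0.0, 0.00]]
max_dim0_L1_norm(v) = 0.69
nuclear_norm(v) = 0.67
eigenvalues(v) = [0.54, -0.0, 0.0]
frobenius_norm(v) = 0.66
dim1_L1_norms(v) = [0.82, 0.77, 0.07]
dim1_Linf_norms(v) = [0.34, 0.32, 0.03]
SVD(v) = [[-0.73, 0.68, 0.07],[-0.68, -0.73, 0.02],[0.06, -0.03, 1.00]] @ diag([0.6604329183869301, 0.0051963234988606, 0.0011655612458243891]) @ [[-0.71, -0.49, -0.5], [-0.08, 0.76, -0.64], [-0.70, 0.41, 0.58]]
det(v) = -0.00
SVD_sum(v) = [[0.34, 0.24, 0.24], [0.32, 0.22, 0.23], [-0.03, -0.02, -0.02]] + [[-0.0, 0.00, -0.0], [0.00, -0.0, 0.0], [0.0, -0.00, 0.0]] + [[-0.0, 0.00, 0.00], [-0.00, 0.00, 0.00], [-0.00, 0.00, 0.0]]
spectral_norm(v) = 0.66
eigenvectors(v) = [[-0.73, -0.49, -0.67], [-0.68, 0.86, 0.24], [0.06, -0.15, 0.70]]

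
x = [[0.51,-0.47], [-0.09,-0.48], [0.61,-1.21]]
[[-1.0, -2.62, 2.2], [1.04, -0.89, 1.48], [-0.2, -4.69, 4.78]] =x @ [[-3.37, -2.93, 1.25], [-1.53, 2.4, -3.32]]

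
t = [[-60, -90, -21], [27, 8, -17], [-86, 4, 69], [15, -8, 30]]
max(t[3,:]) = 30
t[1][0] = 27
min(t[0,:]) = -90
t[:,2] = [-21, -17, 69, 30]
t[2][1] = 4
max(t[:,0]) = 27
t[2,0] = -86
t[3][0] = 15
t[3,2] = 30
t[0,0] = -60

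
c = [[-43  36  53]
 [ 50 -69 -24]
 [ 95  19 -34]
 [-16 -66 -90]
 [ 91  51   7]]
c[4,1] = 51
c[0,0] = -43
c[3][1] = -66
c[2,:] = [95, 19, -34]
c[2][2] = -34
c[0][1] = 36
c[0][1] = 36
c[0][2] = 53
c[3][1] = -66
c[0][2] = 53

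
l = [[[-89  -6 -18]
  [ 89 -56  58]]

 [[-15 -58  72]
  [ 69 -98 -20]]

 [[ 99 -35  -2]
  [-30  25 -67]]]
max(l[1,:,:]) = 72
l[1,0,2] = 72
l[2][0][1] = -35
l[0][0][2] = -18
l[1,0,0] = -15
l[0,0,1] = -6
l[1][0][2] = 72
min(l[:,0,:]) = -89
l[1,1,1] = -98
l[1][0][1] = -58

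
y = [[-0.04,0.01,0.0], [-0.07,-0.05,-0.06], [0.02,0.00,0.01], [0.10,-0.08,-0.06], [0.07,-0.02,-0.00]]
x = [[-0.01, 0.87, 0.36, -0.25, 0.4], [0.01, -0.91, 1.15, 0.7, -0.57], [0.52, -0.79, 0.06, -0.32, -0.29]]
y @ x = [[0.00, -0.04, -0.00, 0.02, -0.02], [-0.03, 0.03, -0.09, 0.0, 0.02], [0.00, 0.01, 0.01, -0.01, 0.01], [-0.03, 0.21, -0.06, -0.06, 0.10], [-0.00, 0.08, 0.00, -0.03, 0.04]]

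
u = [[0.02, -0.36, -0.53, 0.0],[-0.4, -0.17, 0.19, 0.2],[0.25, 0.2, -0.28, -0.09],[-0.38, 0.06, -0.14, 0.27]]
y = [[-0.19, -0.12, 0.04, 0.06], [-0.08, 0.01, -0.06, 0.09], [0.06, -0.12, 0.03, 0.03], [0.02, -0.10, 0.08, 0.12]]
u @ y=[[-0.01, 0.06, 0.01, -0.05], [0.11, 0.0, 0.02, -0.01], [-0.08, 0.01, -0.02, 0.01], [0.06, 0.04, -0.0, 0.01]]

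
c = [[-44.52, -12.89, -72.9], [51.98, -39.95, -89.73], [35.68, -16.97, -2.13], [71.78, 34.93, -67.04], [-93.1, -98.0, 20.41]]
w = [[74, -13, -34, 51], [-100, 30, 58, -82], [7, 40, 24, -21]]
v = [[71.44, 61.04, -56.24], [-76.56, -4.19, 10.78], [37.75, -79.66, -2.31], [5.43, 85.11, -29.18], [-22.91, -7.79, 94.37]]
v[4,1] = -7.79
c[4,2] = 20.41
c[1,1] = -39.95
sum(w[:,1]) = 57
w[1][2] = 58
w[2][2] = 24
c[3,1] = 34.93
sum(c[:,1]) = -132.88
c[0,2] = -72.9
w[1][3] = -82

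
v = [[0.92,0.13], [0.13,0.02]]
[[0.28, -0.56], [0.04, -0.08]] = v @ [[0.17, -0.63], [0.95, 0.18]]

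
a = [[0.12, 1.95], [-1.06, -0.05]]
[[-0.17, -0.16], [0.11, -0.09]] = a @[[-0.1,0.09], [-0.08,-0.09]]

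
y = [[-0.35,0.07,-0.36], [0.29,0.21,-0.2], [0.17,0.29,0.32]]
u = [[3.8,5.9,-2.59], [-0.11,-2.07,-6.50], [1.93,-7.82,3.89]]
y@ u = [[-2.03, 0.61, -0.95], [0.69, 2.84, -2.89], [1.23, -2.1, -1.08]]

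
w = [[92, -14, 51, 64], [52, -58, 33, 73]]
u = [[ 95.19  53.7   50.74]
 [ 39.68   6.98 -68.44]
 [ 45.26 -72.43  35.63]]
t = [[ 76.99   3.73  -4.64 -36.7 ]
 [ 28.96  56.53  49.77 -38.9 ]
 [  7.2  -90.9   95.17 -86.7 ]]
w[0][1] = -14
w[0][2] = 51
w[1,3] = 73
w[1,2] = 33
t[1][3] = -38.9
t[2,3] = -86.7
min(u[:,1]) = -72.43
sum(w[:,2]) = 84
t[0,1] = 3.73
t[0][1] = 3.73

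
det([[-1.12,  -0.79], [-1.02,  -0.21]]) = -0.571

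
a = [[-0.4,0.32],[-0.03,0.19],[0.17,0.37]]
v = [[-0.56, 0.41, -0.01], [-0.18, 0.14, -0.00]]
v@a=[[0.21, -0.11], [0.07, -0.03]]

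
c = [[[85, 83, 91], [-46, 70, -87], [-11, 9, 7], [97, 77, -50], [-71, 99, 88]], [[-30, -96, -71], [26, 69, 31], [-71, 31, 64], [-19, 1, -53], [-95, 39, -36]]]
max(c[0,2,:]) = 9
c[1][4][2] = -36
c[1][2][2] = 64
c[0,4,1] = 99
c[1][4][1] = 39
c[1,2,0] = -71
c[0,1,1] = 70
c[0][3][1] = 77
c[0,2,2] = 7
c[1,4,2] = -36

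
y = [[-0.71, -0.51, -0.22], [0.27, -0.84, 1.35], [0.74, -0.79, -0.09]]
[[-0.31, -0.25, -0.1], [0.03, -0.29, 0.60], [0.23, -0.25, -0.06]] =y @ [[0.39, 0.07, -0.01],[0.07, 0.38, 0.01],[-0.01, 0.01, 0.45]]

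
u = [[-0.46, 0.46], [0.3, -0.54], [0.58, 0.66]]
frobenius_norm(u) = 1.26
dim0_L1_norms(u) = [1.34, 1.66]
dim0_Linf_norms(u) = [0.58, 0.66]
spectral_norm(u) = 0.97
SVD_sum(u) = [[0.01, 0.45], [-0.02, -0.53], [0.02, 0.68]] + [[-0.47,0.01], [0.32,-0.01], [0.56,-0.02]]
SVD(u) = [[0.46, 0.59], [-0.55, -0.40], [0.70, -0.7]] @ diag([0.9690619795713176, 0.7985730271861927]) @ [[0.03, 1.00], [-1.0, 0.03]]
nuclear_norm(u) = 1.77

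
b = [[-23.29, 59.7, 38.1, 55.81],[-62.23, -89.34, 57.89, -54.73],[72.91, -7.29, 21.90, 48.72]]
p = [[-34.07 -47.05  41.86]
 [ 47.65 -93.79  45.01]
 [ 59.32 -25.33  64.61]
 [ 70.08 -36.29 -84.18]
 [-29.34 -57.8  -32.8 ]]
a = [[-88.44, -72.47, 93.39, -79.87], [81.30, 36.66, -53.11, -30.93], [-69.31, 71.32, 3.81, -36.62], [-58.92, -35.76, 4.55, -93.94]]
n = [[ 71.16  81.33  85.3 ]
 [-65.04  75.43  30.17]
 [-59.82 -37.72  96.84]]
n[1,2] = 30.17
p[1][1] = -93.79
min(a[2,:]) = -69.31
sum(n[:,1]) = 119.03999999999999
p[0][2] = 41.86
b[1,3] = -54.73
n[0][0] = 71.16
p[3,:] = [70.08, -36.29, -84.18]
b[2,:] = [72.91, -7.29, 21.9, 48.72]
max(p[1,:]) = 47.65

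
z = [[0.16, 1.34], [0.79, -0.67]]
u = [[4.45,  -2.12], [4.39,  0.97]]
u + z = [[4.61, -0.78], [5.18, 0.3]]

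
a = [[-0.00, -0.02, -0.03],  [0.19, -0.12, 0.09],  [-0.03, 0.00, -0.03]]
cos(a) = [[1.0, -0.0, 0.00], [0.01, 0.99, 0.01], [-0.0, -0.00, 1.00]]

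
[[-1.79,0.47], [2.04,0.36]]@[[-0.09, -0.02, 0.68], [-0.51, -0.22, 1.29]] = [[-0.08,-0.07,-0.61],[-0.37,-0.12,1.85]]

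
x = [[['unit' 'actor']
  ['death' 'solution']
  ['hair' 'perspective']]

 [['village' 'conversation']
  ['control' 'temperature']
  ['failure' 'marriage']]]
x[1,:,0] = ['village', 'control', 'failure']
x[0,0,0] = 'unit'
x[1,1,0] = 'control'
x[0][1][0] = 'death'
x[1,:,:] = [['village', 'conversation'], ['control', 'temperature'], ['failure', 'marriage']]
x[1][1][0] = 'control'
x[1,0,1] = 'conversation'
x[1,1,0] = 'control'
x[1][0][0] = 'village'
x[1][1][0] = 'control'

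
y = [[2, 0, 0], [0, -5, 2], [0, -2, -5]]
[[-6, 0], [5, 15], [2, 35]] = y@[[-3, 0], [-1, -5], [0, -5]]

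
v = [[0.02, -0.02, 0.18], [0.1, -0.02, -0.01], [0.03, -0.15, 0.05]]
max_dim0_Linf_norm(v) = 0.18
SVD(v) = [[-0.78, 0.59, -0.18],[-0.12, -0.43, -0.9],[-0.61, -0.68, 0.41]] @ diag([0.20764234092746547, 0.1355004536123296, 0.09013481749587703]) @ [[-0.22,0.53,-0.82], [-0.38,0.73,0.57], [-0.9,-0.44,-0.04]]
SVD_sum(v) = [[0.04,-0.09,0.13], [0.01,-0.01,0.02], [0.03,-0.07,0.1]] + [[-0.03, 0.06, 0.05], [0.02, -0.04, -0.03], [0.04, -0.07, -0.05]] + [[0.01, 0.01, 0.0],[0.07, 0.04, 0.0],[-0.03, -0.02, -0.00]]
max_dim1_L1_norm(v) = 0.23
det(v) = -0.00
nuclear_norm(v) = 0.43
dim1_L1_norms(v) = [0.22, 0.13, 0.23]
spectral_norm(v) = 0.21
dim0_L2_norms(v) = [0.11, 0.15, 0.19]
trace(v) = 0.05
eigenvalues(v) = [(-0.13+0j), (0.09+0.1j), (0.09-0.1j)]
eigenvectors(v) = [[-0.59+0.00j, -0.73+0.00j, -0.73-0.00j], [0.57+0.00j, -0.32+0.33j, -0.32-0.33j], [(0.57+0j), -0.33-0.38j, -0.33+0.38j]]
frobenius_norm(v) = 0.26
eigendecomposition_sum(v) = [[-0.04-0.00j,0.05-0.00j,(0.04-0j)], [0.04+0.00j,(-0.05+0j),(-0.04+0j)], [0.04+0.00j,(-0.05+0j),-0.04+0.00j]] + [[0.03+0.04j, -0.04+0.07j, 0.07-0.03j], [0.03+0.00j, 0.01+0.05j, 0.02-0.04j], [-0.01+0.03j, -0.05+0.01j, 0.05+0.02j]] + [[(0.03-0.04j), -0.04-0.07j, 0.07+0.03j],[0.03-0.00j, 0.01-0.05j, (0.02+0.04j)],[(-0.01-0.03j), -0.05-0.01j, (0.05-0.02j)]]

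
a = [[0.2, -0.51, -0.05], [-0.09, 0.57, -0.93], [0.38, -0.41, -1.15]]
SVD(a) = [[-0.06,0.58,-0.81],  [-0.59,-0.68,-0.44],  [-0.80,0.46,0.38]] @ diag([1.5014097784155662, 0.9384370550634111, 0.024588024768806685]) @ [[-0.18, 0.01, 0.98], [0.37, -0.92, 0.08], [0.91, 0.38, 0.16]]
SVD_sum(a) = [[0.02, -0.00, -0.09], [0.16, -0.01, -0.88], [0.21, -0.02, -1.19]] + [[0.20, -0.5, 0.04], [-0.24, 0.59, -0.05], [0.16, -0.4, 0.03]] + [[-0.02,-0.01,-0.0],  [-0.01,-0.00,-0.0],  [0.01,0.00,0.00]]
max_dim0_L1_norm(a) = 2.13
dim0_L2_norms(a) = [0.44, 0.87, 1.48]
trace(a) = -0.38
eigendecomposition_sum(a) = [[0.06,  -0.04,  -0.26], [0.16,  -0.1,  -0.64], [0.31,  -0.19,  -1.25]] + [[-0.03,-0.01,0.01], [-0.01,-0.01,0.01], [-0.0,-0.0,0.00]] + [[0.16, -0.46, 0.20], [-0.24, 0.67, -0.3], [0.08, -0.22, 0.09]]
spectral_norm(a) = 1.50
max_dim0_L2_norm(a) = 1.48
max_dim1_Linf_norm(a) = 1.15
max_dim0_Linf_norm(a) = 1.15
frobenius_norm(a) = 1.77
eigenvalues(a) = [-1.28, -0.03, 0.93]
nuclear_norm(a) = 2.46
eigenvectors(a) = [[-0.18, 0.91, -0.54], [-0.45, 0.39, 0.8], [-0.87, 0.16, -0.26]]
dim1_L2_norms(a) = [0.55, 1.09, 1.28]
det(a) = 0.03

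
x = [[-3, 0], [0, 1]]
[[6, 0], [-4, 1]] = x @ [[-2, 0], [-4, 1]]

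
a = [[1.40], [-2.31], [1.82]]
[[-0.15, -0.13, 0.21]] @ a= [[0.47]]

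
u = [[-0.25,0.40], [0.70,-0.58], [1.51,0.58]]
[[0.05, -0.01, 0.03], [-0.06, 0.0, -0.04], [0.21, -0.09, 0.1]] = u @ [[0.07,-0.04,0.03], [0.18,-0.05,0.1]]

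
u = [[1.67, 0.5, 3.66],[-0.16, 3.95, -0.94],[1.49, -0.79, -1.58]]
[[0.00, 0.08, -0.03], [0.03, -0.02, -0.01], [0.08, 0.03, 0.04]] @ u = [[-0.06, 0.34, -0.03], [0.04, -0.06, 0.14], [0.19, 0.13, 0.2]]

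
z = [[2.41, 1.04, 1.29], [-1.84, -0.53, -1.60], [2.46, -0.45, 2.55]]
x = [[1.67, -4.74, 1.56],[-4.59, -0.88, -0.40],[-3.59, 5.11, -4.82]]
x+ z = [[4.08,  -3.70,  2.85], [-6.43,  -1.41,  -2.0], [-1.13,  4.66,  -2.27]]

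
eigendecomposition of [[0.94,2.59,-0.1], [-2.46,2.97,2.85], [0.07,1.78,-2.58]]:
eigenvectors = [[(0.73+0j),(0.73-0j),0.23+0.00j],  [(0.38+0.52j),(0.38-0.52j),-0.33+0.00j],  [(0.2+0.12j),0.20-0.12j,(0.92+0j)]]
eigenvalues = [(2.27+1.85j), (2.27-1.85j), (-3.21+0j)]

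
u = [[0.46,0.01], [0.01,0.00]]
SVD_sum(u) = [[0.46, 0.01], [0.01, 0.0]] + [[-0.00, 0.0], [0.00, -0.0]]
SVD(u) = [[-1.00, -0.02], [-0.02, 1.0]] @ diag([0.46021728866442685, 0.00021728866442676442]) @ [[-1.0, -0.02], [0.02, -1.00]]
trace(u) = 0.46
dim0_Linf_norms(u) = [0.46, 0.01]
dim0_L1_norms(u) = [0.47, 0.01]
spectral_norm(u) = 0.46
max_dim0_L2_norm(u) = 0.46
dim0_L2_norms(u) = [0.46, 0.01]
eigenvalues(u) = [0.46, -0.0]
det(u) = -0.00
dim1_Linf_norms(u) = [0.46, 0.01]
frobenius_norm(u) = 0.46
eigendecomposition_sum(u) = [[0.46, 0.01], [0.01, 0.0]] + [[-0.00, 0.0],[0.00, -0.0]]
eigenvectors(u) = [[1.00,-0.02], [0.02,1.00]]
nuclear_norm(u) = 0.46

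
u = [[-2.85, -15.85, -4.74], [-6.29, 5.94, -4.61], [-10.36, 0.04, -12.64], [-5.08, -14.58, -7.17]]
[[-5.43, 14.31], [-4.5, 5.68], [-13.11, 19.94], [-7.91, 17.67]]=u @ [[-0.04, -0.45], [0.03, -0.46], [1.07, -1.21]]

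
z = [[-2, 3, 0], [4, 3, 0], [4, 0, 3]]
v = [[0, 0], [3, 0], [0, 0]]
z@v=[[9, 0], [9, 0], [0, 0]]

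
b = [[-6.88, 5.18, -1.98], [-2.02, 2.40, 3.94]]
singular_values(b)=[9.16, 4.42]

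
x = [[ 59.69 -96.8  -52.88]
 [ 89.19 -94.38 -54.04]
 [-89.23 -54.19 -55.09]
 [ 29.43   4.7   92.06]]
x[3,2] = 92.06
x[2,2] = -55.09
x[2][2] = -55.09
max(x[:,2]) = 92.06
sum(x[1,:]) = -59.23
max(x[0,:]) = 59.69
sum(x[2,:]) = -198.51000000000002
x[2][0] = -89.23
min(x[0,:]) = -96.8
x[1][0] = 89.19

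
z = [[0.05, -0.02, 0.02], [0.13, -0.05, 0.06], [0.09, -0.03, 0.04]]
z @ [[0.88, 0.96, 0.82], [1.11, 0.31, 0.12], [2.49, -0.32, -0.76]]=[[0.07, 0.04, 0.02],[0.21, 0.09, 0.05],[0.15, 0.06, 0.04]]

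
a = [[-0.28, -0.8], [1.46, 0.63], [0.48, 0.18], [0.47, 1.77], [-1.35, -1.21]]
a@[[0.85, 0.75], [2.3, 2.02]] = [[-2.08, -1.83], [2.69, 2.37], [0.82, 0.72], [4.47, 3.93], [-3.93, -3.46]]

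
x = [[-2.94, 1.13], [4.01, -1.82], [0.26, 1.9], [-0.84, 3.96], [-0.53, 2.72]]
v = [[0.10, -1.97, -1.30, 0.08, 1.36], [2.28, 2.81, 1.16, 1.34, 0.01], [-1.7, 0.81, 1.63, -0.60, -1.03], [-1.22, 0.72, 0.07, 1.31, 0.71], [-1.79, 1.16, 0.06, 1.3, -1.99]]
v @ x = [[-9.32, 5.24],[3.74, 5.0],[9.72, -5.48],[5.02, 4.56],[9.89, -4.28]]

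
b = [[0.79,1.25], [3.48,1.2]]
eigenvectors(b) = [[-0.55,  -0.48], [0.83,  -0.88]]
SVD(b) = [[-0.32, -0.95], [-0.95, 0.32]] @ diag([3.8682743879549806, 0.8794619147476033]) @ [[-0.92, -0.4], [0.4, -0.92]]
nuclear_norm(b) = 4.75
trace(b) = 1.99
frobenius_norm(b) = 3.97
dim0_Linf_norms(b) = [3.48, 1.25]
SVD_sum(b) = [[1.12,  0.48],[3.37,  1.45]] + [[-0.33, 0.77], [0.11, -0.25]]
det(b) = -3.40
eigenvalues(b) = [-1.1, 3.09]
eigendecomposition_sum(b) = [[-0.60, 0.33], [0.91, -0.50]] + [[1.39, 0.92], [2.57, 1.7]]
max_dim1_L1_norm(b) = 4.68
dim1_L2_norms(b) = [1.48, 3.68]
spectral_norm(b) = 3.87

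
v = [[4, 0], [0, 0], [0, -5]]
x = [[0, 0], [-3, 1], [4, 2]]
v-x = [[4, 0], [3, -1], [-4, -7]]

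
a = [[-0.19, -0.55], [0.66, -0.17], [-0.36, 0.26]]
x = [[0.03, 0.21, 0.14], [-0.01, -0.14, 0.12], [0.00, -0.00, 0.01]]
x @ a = [[0.08, -0.02], [-0.13, 0.06], [-0.00, 0.0]]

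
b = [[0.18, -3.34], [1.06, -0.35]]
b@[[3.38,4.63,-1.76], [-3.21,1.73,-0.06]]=[[11.33,  -4.94,  -0.12], [4.71,  4.3,  -1.84]]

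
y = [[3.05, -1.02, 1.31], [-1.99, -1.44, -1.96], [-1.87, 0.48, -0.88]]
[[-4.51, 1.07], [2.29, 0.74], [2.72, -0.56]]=y @ [[-1.35,0.37], [0.33,-0.47], [-0.04,-0.41]]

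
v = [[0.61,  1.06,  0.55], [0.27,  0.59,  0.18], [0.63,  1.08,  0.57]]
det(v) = -0.00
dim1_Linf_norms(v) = [1.06, 0.59, 1.08]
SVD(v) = [[-0.66, 0.18, -0.73],[-0.33, -0.94, 0.06],[-0.68, 0.28, 0.68]] @ diag([2.0314805036965846, 0.1135057264079788, 0.001847477542750649]) @ [[-0.45, -0.80, -0.40], [0.28, -0.55, 0.79], [0.85, -0.24, -0.47]]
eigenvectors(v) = [[0.67, 0.85, 0.54], [0.29, -0.24, -0.57], [0.69, -0.48, 0.63]]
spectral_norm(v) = 2.03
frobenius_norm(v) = 2.03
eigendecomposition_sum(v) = [[0.61, 1.15, 0.51], [0.27, 0.5, 0.22], [0.63, 1.18, 0.53]] + [[-0.0, 0.00, 0.0],[0.0, -0.00, -0.00],[0.00, -0.0, -0.0]] + [[-0.0,-0.09,0.04], [0.00,0.09,-0.04], [-0.00,-0.1,0.05]]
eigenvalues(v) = [1.64, -0.0, 0.13]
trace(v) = 1.77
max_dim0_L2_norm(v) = 1.62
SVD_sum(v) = [[0.61,1.07,0.53], [0.3,0.53,0.26], [0.62,1.1,0.55]] + [[0.01, -0.01, 0.02], [-0.03, 0.06, -0.08], [0.01, -0.02, 0.02]] + [[-0.00, 0.0, 0.00], [0.0, -0.00, -0.00], [0.00, -0.00, -0.0]]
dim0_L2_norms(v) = [0.92, 1.62, 0.81]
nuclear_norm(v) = 2.15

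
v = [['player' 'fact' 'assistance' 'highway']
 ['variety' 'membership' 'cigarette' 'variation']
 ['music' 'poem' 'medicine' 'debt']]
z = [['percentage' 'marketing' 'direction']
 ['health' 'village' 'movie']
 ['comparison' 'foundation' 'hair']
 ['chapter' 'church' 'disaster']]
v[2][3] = 'debt'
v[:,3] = ['highway', 'variation', 'debt']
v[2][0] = 'music'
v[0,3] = 'highway'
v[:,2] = ['assistance', 'cigarette', 'medicine']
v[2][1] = 'poem'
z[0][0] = 'percentage'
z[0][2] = 'direction'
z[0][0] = 'percentage'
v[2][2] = 'medicine'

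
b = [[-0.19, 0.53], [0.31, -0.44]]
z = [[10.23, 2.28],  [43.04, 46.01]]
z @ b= [[-1.24, 4.42], [6.09, 2.57]]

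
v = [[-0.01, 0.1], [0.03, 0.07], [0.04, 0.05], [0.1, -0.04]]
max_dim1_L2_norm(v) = 0.11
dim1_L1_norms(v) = [0.11, 0.1, 0.09, 0.14]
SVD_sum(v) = [[-0.01, 0.1], [-0.01, 0.06], [-0.01, 0.04], [0.01, -0.05]] + [[0.00, 0.00], [0.04, 0.01], [0.05, 0.01], [0.09, 0.01]]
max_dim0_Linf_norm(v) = 0.1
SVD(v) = [[-0.73, -0.03], [-0.47, -0.35], [-0.32, -0.42], [0.39, -0.84]] @ diag([0.13829010820633172, 0.11169532654628424]) @ [[0.14, -0.99], [-0.99, -0.14]]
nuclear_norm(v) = 0.25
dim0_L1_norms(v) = [0.18, 0.26]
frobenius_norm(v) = 0.18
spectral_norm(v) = 0.14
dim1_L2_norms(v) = [0.1, 0.08, 0.06, 0.11]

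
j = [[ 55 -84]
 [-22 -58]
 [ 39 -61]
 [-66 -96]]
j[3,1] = -96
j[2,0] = 39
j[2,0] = 39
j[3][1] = -96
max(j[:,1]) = -58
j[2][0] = 39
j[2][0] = 39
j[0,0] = 55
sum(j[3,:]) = -162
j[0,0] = 55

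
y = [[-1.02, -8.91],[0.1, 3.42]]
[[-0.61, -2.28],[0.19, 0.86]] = y @[[0.16, 0.05], [0.05, 0.25]]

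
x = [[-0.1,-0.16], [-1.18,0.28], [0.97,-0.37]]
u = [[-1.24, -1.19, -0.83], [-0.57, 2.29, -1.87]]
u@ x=[[0.72, 0.17], [-4.46, 1.42]]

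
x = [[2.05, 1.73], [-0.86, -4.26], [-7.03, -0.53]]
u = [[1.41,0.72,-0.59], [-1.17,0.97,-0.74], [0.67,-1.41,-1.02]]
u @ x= [[6.42, -0.32], [1.97, -5.76], [9.76, 7.71]]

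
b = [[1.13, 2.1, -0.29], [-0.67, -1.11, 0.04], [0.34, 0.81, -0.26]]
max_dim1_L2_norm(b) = 2.4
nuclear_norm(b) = 3.09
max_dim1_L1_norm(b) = 3.52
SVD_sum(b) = [[1.13, 2.10, -0.29], [-0.61, -1.13, 0.15], [0.42, 0.79, -0.11]] + [[-0.00,0.00,-0.0], [-0.06,0.02,-0.11], [-0.08,0.02,-0.15]] + [[0.0, -0.0, -0.0], [0.0, -0.00, -0.0], [-0.00, 0.00, 0.00]]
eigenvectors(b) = [[-0.79+0.00j, (-0.79-0j), -0.74+0.00j],[(0.43-0.2j), (0.43+0.2j), 0.47+0.00j],[-0.29-0.27j, (-0.29+0.27j), (0.48+0j)]]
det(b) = 0.00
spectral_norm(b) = 2.87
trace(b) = -0.24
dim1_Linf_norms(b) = [2.1, 1.11, 0.81]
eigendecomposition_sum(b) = [[0.56+0.10j, (1.05-0.07j), -0.14+0.23j], [(-0.33+0.09j), -0.55+0.31j, 0.02-0.16j], [(0.17+0.23j), 0.41+0.33j, (-0.13+0.03j)]] + [[0.56-0.10j, 1.05+0.07j, -0.14-0.23j], [(-0.33-0.09j), (-0.55-0.31j), (0.02+0.16j)], [0.17-0.23j, (0.41-0.33j), -0.13-0.03j]] + [[-0j, 0.00-0.00j, -0.00+0.00j], [-0.00+0.00j, -0.00+0.00j, -0j], [-0.00+0.00j, (-0+0j), 0.00-0.00j]]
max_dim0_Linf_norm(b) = 2.1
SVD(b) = [[-0.84, -0.02, -0.55],[0.45, -0.6, -0.67],[-0.31, -0.8, 0.51]] @ diag([2.8713816605130047, 0.2192425031028961, 0.0002906935634566622]) @ [[-0.47, -0.87, 0.12], [0.47, -0.14, 0.87], [-0.74, 0.47, 0.48]]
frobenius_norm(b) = 2.88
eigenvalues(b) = [(-0.12+0.45j), (-0.12-0.45j), 0j]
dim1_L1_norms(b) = [3.52, 1.82, 1.41]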